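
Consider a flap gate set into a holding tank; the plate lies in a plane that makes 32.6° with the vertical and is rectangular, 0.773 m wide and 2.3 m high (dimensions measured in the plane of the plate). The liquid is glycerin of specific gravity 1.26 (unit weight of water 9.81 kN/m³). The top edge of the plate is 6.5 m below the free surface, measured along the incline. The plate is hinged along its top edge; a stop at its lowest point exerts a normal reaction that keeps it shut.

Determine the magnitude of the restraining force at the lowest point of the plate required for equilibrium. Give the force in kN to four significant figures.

γ = 1.26 × 9.81 = 12.3606 kN/m³.
The plate makes 32.6° with the vertical, i.e. θ = 90° − 32.6° = 57.4° to the horizontal. Measuring y along the incline from the free-surface line, vertical depth h = y·sinθ with sinθ = 0.842452.
The centroid lies 2.3/2 = 1.15 m below the top edge, so y_c = 6.5 + 1.15 = 7.65 m and h_c = 7.65 × 0.842452 = 6.44476 m.
A = 0.773 × 2.3 = 1.7779 m².
Resultant F = γ·h_c·A = 12.3606 × 6.44476 × 1.7779 = 141.629 kN.
I_c = b·h³/12 = 0.773 × 2.3³/12 = 0.783758 m⁴.
Centre of pressure: y_p = y_c + I_c/(y_c·A) = 7.65 + 0.783758/(7.65 × 1.7779) = 7.65 + 0.0576253 = 7.70763 m along the plane.
The resultant acts 1.15 + 0.0576253 = 1.20763 m (along the plate) below the hinge at the top edge, so the moment about the hinge is M = F × 1.20763 = 141.629 × 1.20763 = 171.035 kN·m.
A normal force at the bottom, 2.3 m from the hinge, must supply this moment: P = 171.035/2.3 = 74.363 kN.

P ≈ 74.36 kN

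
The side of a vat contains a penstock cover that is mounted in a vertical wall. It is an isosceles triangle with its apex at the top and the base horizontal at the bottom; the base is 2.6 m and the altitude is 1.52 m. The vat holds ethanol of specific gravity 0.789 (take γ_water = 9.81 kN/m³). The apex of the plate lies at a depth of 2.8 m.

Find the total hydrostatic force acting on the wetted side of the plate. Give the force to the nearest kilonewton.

F ≈ 58 kN

γ = 0.789 × 9.81 = 7.74009 kN/m³.
With the apex up, the centroid sits 2h/3 = 2 × 1.52/3 = 1.01333 m below the apex, so the centroid depth is h_c = 2.8 + 1.01333 = 3.81333 m.
A = ½ × 2.6 × 1.52 = 1.976 m².
Resultant F = γ·h_c·A = 7.74009 × 3.81333 × 1.976 = 58.3227 kN.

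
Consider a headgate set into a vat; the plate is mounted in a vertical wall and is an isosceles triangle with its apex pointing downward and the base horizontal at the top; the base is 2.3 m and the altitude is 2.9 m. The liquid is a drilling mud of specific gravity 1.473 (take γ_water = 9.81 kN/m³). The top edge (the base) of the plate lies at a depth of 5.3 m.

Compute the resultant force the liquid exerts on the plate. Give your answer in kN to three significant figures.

γ = 1.473 × 9.81 = 14.45013 kN/m³.
With the apex down, the centroid sits h/3 = 2.9/3 = 0.966667 m below the base (the top edge), so the centroid depth is h_c = 5.3 + 0.966667 = 6.26667 m.
A = ½ × 2.3 × 2.9 = 3.335 m².
Resultant F = γ·h_c·A = 14.45013 × 6.26667 × 3.335 = 301.998 kN.

F ≈ 302 kN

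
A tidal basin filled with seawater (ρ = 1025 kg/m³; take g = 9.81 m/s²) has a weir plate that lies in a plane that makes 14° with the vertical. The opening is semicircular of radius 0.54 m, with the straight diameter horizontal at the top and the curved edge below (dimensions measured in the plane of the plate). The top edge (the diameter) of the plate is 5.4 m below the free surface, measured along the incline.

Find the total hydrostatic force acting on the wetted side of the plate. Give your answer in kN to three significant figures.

γ = ρg = 1025 × 9.81 / 1000 = 10.05525 kN/m³.
The plate makes 14° with the vertical, i.e. θ = 90° − 14° = 76° to the horizontal. Measuring y along the incline from the free-surface line, vertical depth h = y·sinθ with sinθ = 0.970296.
The centroid of a semicircle lies 4r/(3π) = 0.229183 m from the diameter, here below the top edge, so y_c = 5.4 + 0.229183 = 5.62918 m and h_c = 5.62918 × 0.970296 = 5.46197 m.
A = πr²/2 = π × 0.54²/2 = 0.458044 m².
Resultant F = γ·h_c·A = 10.05525 × 5.46197 × 0.458044 = 25.1565 kN.

F ≈ 25.2 kN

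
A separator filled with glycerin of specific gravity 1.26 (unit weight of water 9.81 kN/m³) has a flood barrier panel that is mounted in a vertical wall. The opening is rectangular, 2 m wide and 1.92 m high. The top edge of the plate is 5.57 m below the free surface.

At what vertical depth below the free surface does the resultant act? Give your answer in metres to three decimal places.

γ = 1.26 × 9.81 = 12.3606 kN/m³.
The centroid lies 1.92/2 = 0.96 m below the top edge, so the centroid depth is h_c = 5.57 + 0.96 = 6.53 m.
A = 2 × 1.92 = 3.84 m².
Resultant F = γ·h_c·A = 12.3606 × 6.53 × 3.84 = 309.945 kN.
I_c = b·h³/12 = 2 × 1.92³/12 = 1.17965 m⁴.
Centre of pressure: y_p = y_c + I_c/(y_c·A) = 6.53 + 1.17965/(6.53 × 3.84) = 6.53 + 0.0470445 = 6.57704 m along the plane.

h_p = 6.577 m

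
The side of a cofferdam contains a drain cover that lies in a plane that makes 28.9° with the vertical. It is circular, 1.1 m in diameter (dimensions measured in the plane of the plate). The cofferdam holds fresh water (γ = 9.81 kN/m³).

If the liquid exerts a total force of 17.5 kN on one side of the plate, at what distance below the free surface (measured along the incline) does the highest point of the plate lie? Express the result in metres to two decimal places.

y_top ≈ 1.59 m

γ = 9.81 kN/m³.
A = π(0.55)² = 0.950332 m².
From F = γ·h_c·A, the centroid depth is h_c = 17.5/(9.81 × 0.950332) = 1.87713 m.
The plate makes 28.9° with the vertical, i.e. θ = 90° − 28.9° = 61.1° to the horizontal. Measuring y along the incline from the free-surface line, vertical depth h = y·sinθ with sinθ = 0.875465.
Along the incline, y_c = h_c/sinθ = 1.87713/0.875465 = 2.14415 m.
The centroid is at the centre, 0.55 m below the top of the plate, so the highest point sits at y_top = 2.14415 − 0.55 = 1.59415 m along the incline.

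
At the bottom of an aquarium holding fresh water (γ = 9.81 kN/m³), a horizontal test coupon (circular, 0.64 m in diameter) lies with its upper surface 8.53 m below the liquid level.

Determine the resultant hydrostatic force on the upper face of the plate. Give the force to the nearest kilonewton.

F ≈ 27 kN

γ = 9.81 kN/m³.
The plate is horizontal, so pressure is uniform at p = γ·h = 9.81 × 8.53 = 83.6793 kN/m².
A = π(0.32)² = 0.321699 m².
F = p·A = 83.6793 × 0.321699 = 26.9195 kN.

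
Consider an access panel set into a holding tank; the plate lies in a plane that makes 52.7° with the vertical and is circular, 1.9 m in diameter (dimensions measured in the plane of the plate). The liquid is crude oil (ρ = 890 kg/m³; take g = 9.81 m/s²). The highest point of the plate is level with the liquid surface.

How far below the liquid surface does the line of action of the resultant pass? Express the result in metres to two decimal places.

h_p = 0.72 m

γ = ρg = 890 × 9.81 / 1000 = 8.7309 kN/m³.
The plate makes 52.7° with the vertical, i.e. θ = 90° − 52.7° = 37.3° to the horizontal. Measuring y along the incline from the free-surface line, vertical depth h = y·sinθ with sinθ = 0.605988.
The centroid is at the centre, 0.95 m below the top of the plate, so y_c = 0.95 m and h_c = 0.95 × 0.605988 = 0.575689 m.
A = π(0.95)² = 2.83529 m².
Resultant F = γ·h_c·A = 8.7309 × 0.575689 × 2.83529 = 14.251 kN.
I_c = πr⁴/4 = π × 0.95⁴/4 = 0.639712 m⁴.
Centre of pressure: y_p = y_c + I_c/(y_c·A) = 0.95 + 0.639712/(0.95 × 2.83529) = 0.95 + 0.2375 = 1.1875 m along the plane.
Vertically, h_p = y_p·sinθ = 1.1875 × 0.605988 = 0.719611 m.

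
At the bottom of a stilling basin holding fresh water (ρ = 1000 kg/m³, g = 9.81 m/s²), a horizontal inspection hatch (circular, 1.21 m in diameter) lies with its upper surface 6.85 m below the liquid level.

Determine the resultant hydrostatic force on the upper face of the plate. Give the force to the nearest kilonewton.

γ = ρg = 1000 × 9.81 = 9810 N/m³ = 9.81 kN/m³.
The plate is horizontal, so pressure is uniform at p = γ·h = 9.81 × 6.85 = 67.1985 kN/m².
A = π(0.605)² = 1.1499 m².
F = p·A = 67.1985 × 1.1499 = 77.2716 kN.

F ≈ 77 kN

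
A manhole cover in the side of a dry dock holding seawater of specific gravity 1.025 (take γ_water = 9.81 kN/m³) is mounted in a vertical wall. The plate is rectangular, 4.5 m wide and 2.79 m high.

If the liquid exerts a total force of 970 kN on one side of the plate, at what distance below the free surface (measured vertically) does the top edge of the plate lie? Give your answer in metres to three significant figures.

γ = 1.025 × 9.81 = 10.05525 kN/m³.
A = 4.5 × 2.79 = 12.555 m².
From F = γ·h_c·A, the centroid depth is h_c = 970/(10.05525 × 12.555) = 7.68355 m.
The centroid lies 2.79/2 = 1.395 m below the top edge, so the top edge sits at h_top = 7.68355 − 1.395 = 6.28855 m below the surface.

d_top ≈ 6.29 m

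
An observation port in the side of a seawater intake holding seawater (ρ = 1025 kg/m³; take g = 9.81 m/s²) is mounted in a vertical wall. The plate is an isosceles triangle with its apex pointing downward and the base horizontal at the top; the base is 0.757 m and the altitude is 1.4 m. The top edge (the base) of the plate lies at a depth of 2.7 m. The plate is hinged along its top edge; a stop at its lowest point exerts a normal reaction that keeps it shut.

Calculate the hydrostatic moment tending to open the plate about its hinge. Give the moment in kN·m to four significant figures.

M ≈ 8.454 kN·m

γ = ρg = 1025 × 9.81 / 1000 = 10.05525 kN/m³.
With the apex down, the centroid sits h/3 = 1.4/3 = 0.466667 m below the base (the top edge), so the centroid depth is h_c = 2.7 + 0.466667 = 3.16667 m.
A = ½ × 0.757 × 1.4 = 0.5299 m².
Resultant F = γ·h_c·A = 10.05525 × 3.16667 × 0.5299 = 16.8729 kN.
I_c = b·h³/36 = 0.757 × 1.4³/36 = 0.0577002 m⁴.
Centre of pressure: y_p = y_c + I_c/(y_c·A) = 3.16667 + 0.0577002/(3.16667 × 0.5299) = 3.16667 + 0.0343859 = 3.20106 m along the plane.
The resultant acts 0.466667 + 0.0343859 = 0.501053 m (along the plate) below the hinge at the top edge, so the moment about the hinge is M = F × 0.501053 = 16.8729 × 0.501053 = 8.45422 kN·m.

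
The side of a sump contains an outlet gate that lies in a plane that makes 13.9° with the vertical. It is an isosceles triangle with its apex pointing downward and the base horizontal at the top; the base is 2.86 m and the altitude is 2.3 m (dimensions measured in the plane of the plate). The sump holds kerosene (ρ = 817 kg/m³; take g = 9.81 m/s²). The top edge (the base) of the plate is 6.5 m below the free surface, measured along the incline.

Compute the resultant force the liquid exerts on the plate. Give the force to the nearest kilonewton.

F ≈ 186 kN

γ = ρg = 817 × 9.81 / 1000 = 8.01477 kN/m³.
The plate makes 13.9° with the vertical, i.e. θ = 90° − 13.9° = 76.1° to the horizontal. Measuring y along the incline from the free-surface line, vertical depth h = y·sinθ with sinθ = 0.970716.
With the apex down, the centroid sits h/3 = 2.3/3 = 0.766667 m below the base (the top edge), so y_c = 6.5 + 0.766667 = 7.26667 m and h_c = 7.26667 × 0.970716 = 7.05387 m.
A = ½ × 2.86 × 2.3 = 3.289 m².
Resultant F = γ·h_c·A = 8.01477 × 7.05387 × 3.289 = 185.944 kN.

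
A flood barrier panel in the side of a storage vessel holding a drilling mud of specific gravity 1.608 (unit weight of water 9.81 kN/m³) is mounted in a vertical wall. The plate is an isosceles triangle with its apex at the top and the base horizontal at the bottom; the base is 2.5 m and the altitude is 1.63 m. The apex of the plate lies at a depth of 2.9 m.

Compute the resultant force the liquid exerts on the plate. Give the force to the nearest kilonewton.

F ≈ 128 kN

γ = 1.608 × 9.81 = 15.77448 kN/m³.
With the apex up, the centroid sits 2h/3 = 2 × 1.63/3 = 1.08667 m below the apex, so the centroid depth is h_c = 2.9 + 1.08667 = 3.98667 m.
A = ½ × 2.5 × 1.63 = 2.0375 m².
Resultant F = γ·h_c·A = 15.77448 × 3.98667 × 2.0375 = 128.134 kN.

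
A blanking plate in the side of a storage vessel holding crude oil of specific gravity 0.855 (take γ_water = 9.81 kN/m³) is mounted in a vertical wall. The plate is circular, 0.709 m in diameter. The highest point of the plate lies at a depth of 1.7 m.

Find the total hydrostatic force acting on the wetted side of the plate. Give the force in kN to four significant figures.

γ = 0.855 × 9.81 = 8.38755 kN/m³.
The centroid is at the centre, 0.3545 m below the top of the plate, so the centroid depth is h_c = 1.7 + 0.3545 = 2.0545 m.
A = π(0.3545)² = 0.394805 m².
Resultant F = γ·h_c·A = 8.38755 × 2.0545 × 0.394805 = 6.80337 kN.

F ≈ 6.803 kN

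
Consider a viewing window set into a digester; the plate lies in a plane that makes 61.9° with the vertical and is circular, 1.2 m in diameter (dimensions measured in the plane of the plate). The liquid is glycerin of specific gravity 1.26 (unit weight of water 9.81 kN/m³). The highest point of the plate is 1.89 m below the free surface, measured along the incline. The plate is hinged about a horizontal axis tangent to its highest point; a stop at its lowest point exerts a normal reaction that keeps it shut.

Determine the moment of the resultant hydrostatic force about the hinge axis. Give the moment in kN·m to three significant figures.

M ≈ 10.4 kN·m

γ = 1.26 × 9.81 = 12.3606 kN/m³.
The plate makes 61.9° with the vertical, i.e. θ = 90° − 61.9° = 28.1° to the horizontal. Measuring y along the incline from the free-surface line, vertical depth h = y·sinθ with sinθ = 0.471012.
The centroid is at the centre, 0.6 m below the top of the plate, so y_c = 1.89 + 0.6 = 2.49 m and h_c = 2.49 × 0.471012 = 1.17282 m.
A = π(0.6)² = 1.13097 m².
Resultant F = γ·h_c·A = 12.3606 × 1.17282 × 1.13097 = 16.3954 kN.
I_c = πr⁴/4 = π × 0.6⁴/4 = 0.101788 m⁴.
Centre of pressure: y_p = y_c + I_c/(y_c·A) = 2.49 + 0.101788/(2.49 × 1.13097) = 2.49 + 0.0361448 = 2.52614 m along the plane.
The resultant acts 0.6 + 0.0361448 = 0.636145 m (along the plate) below the hinge at the top edge, so the moment about the hinge is M = F × 0.636145 = 16.3954 × 0.636145 = 10.4299 kN·m.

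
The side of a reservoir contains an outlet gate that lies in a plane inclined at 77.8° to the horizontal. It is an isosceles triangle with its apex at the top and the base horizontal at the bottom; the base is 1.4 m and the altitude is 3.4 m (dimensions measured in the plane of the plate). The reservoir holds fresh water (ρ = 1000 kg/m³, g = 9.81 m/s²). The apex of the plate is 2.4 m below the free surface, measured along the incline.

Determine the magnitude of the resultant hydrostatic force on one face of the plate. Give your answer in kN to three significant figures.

F ≈ 106 kN

γ = ρg = 1000 × 9.81 = 9810 N/m³ = 9.81 kN/m³.
Let θ = 77.8° be the plate's angle to the horizontal; measure y along the incline from where the plane meets the free surface. Vertical depth h = y·sinθ with sinθ = 0.977416.
With the apex up, the centroid sits 2h/3 = 2 × 3.4/3 = 2.26667 m below the apex, so y_c = 2.4 + 2.26667 = 4.66667 m and h_c = 4.66667 × 0.977416 = 4.56128 m.
A = ½ × 1.4 × 3.4 = 2.38 m².
Resultant F = γ·h_c·A = 9.81 × 4.56128 × 2.38 = 106.496 kN.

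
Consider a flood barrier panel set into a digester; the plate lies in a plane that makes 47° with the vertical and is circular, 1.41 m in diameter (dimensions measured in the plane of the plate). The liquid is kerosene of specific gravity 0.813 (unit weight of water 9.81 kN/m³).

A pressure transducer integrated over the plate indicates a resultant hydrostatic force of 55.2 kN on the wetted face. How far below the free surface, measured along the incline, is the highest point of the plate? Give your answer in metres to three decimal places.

γ = 0.813 × 9.81 = 7.97553 kN/m³.
A = π(0.705)² = 1.56145 m².
From F = γ·h_c·A, the centroid depth is h_c = 55.2/(7.97553 × 1.56145) = 4.43253 m.
The plate makes 47° with the vertical, i.e. θ = 90° − 47° = 43° to the horizontal. Measuring y along the incline from the free-surface line, vertical depth h = y·sinθ with sinθ = 0.681998.
Along the incline, y_c = h_c/sinθ = 4.43253/0.681998 = 6.49933 m.
The centroid is at the centre, 0.705 m below the top of the plate, so the highest point sits at y_top = 6.49933 − 0.705 = 5.79433 m along the incline.

y_top ≈ 5.794 m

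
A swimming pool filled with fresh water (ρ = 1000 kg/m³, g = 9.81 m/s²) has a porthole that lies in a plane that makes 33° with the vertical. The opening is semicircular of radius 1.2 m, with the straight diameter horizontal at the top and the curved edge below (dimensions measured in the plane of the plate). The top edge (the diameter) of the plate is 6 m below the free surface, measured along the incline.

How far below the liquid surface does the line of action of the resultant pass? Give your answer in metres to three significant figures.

h_p = 5.47 m

γ = ρg = 1000 × 9.81 = 9810 N/m³ = 9.81 kN/m³.
The plate makes 33° with the vertical, i.e. θ = 90° − 33° = 57° to the horizontal. Measuring y along the incline from the free-surface line, vertical depth h = y·sinθ with sinθ = 0.838671.
The centroid of a semicircle lies 4r/(3π) = 0.509296 m from the diameter, here below the top edge, so y_c = 6 + 0.509296 = 6.5093 m and h_c = 6.5093 × 0.838671 = 5.45916 m.
A = πr²/2 = π × 1.2²/2 = 2.26195 m².
Resultant F = γ·h_c·A = 9.81 × 5.45916 × 2.26195 = 121.137 kN.
I_c = (π/8 − 8/(9π))·r⁴ = 0.109757 × 1.2⁴ = 0.227592 m⁴.
Centre of pressure: y_p = y_c + I_c/(y_c·A) = 6.5093 + 0.227592/(6.5093 × 2.26195) = 6.5093 + 0.0154575 = 6.52476 m along the plane.
Vertically, h_p = y_p·sinθ = 6.52476 × 0.838671 = 5.47213 m.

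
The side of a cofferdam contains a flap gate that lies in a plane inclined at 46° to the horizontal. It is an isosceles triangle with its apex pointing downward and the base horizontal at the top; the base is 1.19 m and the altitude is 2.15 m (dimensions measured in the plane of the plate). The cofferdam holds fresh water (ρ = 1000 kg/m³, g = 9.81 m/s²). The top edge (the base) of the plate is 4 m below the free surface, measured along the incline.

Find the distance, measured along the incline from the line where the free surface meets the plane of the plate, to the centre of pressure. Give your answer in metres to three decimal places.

y_p = 4.771 m

γ = ρg = 1000 × 9.81 = 9810 N/m³ = 9.81 kN/m³.
Let θ = 46° be the plate's angle to the horizontal; measure y along the incline from where the plane meets the free surface. Vertical depth h = y·sinθ with sinθ = 0.719340.
With the apex down, the centroid sits h/3 = 2.15/3 = 0.716667 m below the base (the top edge), so y_c = 4 + 0.716667 = 4.71667 m and h_c = 4.71667 × 0.719340 = 3.39289 m.
A = ½ × 1.19 × 2.15 = 1.27925 m².
Resultant F = γ·h_c·A = 9.81 × 3.39289 × 1.27925 = 42.5789 kN.
I_c = b·h³/36 = 1.19 × 2.15³/36 = 0.328519 m⁴.
Centre of pressure: y_p = y_c + I_c/(y_c·A) = 4.71667 + 0.328519/(4.71667 × 1.27925) = 4.71667 + 0.0544465 = 4.77112 m along the plane.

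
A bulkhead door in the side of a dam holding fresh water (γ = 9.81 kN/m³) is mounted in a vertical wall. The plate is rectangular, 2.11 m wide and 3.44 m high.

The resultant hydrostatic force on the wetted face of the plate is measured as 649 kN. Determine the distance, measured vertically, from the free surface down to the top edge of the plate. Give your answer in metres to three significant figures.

d_top ≈ 7.39 m

γ = 9.81 kN/m³.
A = 2.11 × 3.44 = 7.2584 m².
From F = γ·h_c·A, the centroid depth is h_c = 649/(9.81 × 7.2584) = 9.11454 m.
The centroid lies 3.44/2 = 1.72 m below the top edge, so the top edge sits at h_top = 9.11454 − 1.72 = 7.39454 m below the surface.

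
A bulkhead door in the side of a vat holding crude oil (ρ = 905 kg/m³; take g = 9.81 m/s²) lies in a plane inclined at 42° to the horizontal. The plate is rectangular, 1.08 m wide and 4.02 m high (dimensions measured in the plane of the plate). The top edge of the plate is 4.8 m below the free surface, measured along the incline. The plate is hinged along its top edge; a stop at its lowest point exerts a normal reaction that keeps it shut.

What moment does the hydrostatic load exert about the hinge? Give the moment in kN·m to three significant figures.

M ≈ 388 kN·m

γ = ρg = 905 × 9.81 / 1000 = 8.87805 kN/m³.
Let θ = 42° be the plate's angle to the horizontal; measure y along the incline from where the plane meets the free surface. Vertical depth h = y·sinθ with sinθ = 0.669131.
The centroid lies 4.02/2 = 2.01 m below the top edge, so y_c = 4.8 + 2.01 = 6.81 m and h_c = 6.81 × 0.669131 = 4.55678 m.
A = 1.08 × 4.02 = 4.3416 m².
Resultant F = γ·h_c·A = 8.87805 × 4.55678 × 4.3416 = 175.641 kN.
I_c = b·h³/12 = 1.08 × 4.02³/12 = 5.84683 m⁴.
Centre of pressure: y_p = y_c + I_c/(y_c·A) = 6.81 + 5.84683/(6.81 × 4.3416) = 6.81 + 0.197753 = 7.00775 m along the plane.
The resultant acts 2.01 + 0.197753 = 2.20775 m (along the plate) below the hinge at the top edge, so the moment about the hinge is M = F × 2.20775 = 175.641 × 2.20775 = 387.771 kN·m.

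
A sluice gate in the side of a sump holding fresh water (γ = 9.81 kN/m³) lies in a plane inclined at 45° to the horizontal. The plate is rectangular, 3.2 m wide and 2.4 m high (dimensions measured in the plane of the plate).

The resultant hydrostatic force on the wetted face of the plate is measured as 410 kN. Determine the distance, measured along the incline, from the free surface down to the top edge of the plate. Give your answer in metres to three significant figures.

γ = 9.81 kN/m³.
A = 3.2 × 2.4 = 7.68 m².
From F = γ·h_c·A, the centroid depth is h_c = 410/(9.81 × 7.68) = 5.44194 m.
Let θ = 45° be the plate's angle to the horizontal; measure y along the incline from where the plane meets the free surface. Vertical depth h = y·sinθ with sinθ = 0.707107.
Along the incline, y_c = h_c/sinθ = 5.44194/0.707107 = 7.69606 m.
The centroid lies 2.4/2 = 1.2 m below the top edge, so the top edge sits at y_top = 7.69606 − 1.2 = 6.49606 m along the incline.

y_top ≈ 6.50 m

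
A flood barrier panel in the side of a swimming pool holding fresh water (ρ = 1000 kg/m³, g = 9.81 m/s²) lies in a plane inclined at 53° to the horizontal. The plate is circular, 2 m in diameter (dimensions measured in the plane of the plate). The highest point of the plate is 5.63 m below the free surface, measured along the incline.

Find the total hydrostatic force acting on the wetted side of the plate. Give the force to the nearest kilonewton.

F ≈ 163 kN

γ = ρg = 1000 × 9.81 = 9810 N/m³ = 9.81 kN/m³.
Let θ = 53° be the plate's angle to the horizontal; measure y along the incline from where the plane meets the free surface. Vertical depth h = y·sinθ with sinθ = 0.798636.
The centroid is at the centre, 1 m below the top of the plate, so y_c = 5.63 + 1 = 6.63 m and h_c = 6.63 × 0.798636 = 5.29496 m.
A = π(1)² = 3.14159 m².
Resultant F = γ·h_c·A = 9.81 × 5.29496 × 3.14159 = 163.185 kN.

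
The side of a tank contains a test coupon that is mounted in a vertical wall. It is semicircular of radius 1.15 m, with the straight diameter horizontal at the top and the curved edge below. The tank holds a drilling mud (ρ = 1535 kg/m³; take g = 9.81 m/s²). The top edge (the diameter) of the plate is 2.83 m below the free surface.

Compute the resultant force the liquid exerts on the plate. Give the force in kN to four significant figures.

γ = ρg = 1535 × 9.81 / 1000 = 15.05835 kN/m³.
The centroid of a semicircle lies 4r/(3π) = 0.488075 m from the diameter, here below the top edge, so the centroid depth is h_c = 2.83 + 0.488075 = 3.31807 m.
A = πr²/2 = π × 1.15²/2 = 2.07738 m².
Resultant F = γ·h_c·A = 15.05835 × 3.31807 × 2.07738 = 103.796 kN.

F ≈ 103.8 kN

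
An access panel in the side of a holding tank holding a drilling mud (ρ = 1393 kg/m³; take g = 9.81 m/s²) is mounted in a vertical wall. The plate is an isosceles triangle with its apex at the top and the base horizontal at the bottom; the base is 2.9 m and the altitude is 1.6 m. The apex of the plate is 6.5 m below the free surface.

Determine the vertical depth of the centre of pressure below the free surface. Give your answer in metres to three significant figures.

h_p = 7.59 m

γ = ρg = 1393 × 9.81 / 1000 = 13.66533 kN/m³.
With the apex up, the centroid sits 2h/3 = 2 × 1.6/3 = 1.06667 m below the apex, so the centroid depth is h_c = 6.5 + 1.06667 = 7.56667 m.
A = ½ × 2.9 × 1.6 = 2.32 m².
Resultant F = γ·h_c·A = 13.66533 × 7.56667 × 2.32 = 239.89 kN.
I_c = b·h³/36 = 2.9 × 1.6³/36 = 0.329956 m⁴.
Centre of pressure: y_p = y_c + I_c/(y_c·A) = 7.56667 + 0.329956/(7.56667 × 2.32) = 7.56667 + 0.0187959 = 7.58547 m along the plane.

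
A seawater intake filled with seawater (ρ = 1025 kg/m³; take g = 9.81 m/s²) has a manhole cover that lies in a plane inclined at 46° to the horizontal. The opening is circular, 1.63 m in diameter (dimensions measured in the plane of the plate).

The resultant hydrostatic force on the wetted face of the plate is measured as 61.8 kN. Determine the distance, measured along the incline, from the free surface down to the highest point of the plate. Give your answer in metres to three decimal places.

y_top ≈ 3.279 m

γ = ρg = 1025 × 9.81 / 1000 = 10.05525 kN/m³.
A = π(0.815)² = 2.08672 m².
From F = γ·h_c·A, the centroid depth is h_c = 61.8/(10.05525 × 2.08672) = 2.94531 m.
Let θ = 46° be the plate's angle to the horizontal; measure y along the incline from where the plane meets the free surface. Vertical depth h = y·sinθ with sinθ = 0.719340.
Along the incline, y_c = h_c/sinθ = 2.94531/0.719340 = 4.09446 m.
The centroid is at the centre, 0.815 m below the top of the plate, so the highest point sits at y_top = 4.09446 − 0.815 = 3.27946 m along the incline.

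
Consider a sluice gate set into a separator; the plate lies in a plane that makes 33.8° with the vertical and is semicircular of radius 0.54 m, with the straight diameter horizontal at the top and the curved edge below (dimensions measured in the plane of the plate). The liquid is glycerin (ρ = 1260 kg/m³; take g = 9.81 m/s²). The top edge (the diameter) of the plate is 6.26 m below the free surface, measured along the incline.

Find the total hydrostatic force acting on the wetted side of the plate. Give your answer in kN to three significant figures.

γ = ρg = 1260 × 9.81 / 1000 = 12.3606 kN/m³.
The plate makes 33.8° with the vertical, i.e. θ = 90° − 33.8° = 56.2° to the horizontal. Measuring y along the incline from the free-surface line, vertical depth h = y·sinθ with sinθ = 0.830984.
The centroid of a semicircle lies 4r/(3π) = 0.229183 m from the diameter, here below the top edge, so y_c = 6.26 + 0.229183 = 6.48918 m and h_c = 6.48918 × 0.830984 = 5.3924 m.
A = πr²/2 = π × 0.54²/2 = 0.458044 m².
Resultant F = γ·h_c·A = 12.3606 × 5.3924 × 0.458044 = 30.5301 kN.

F ≈ 30.5 kN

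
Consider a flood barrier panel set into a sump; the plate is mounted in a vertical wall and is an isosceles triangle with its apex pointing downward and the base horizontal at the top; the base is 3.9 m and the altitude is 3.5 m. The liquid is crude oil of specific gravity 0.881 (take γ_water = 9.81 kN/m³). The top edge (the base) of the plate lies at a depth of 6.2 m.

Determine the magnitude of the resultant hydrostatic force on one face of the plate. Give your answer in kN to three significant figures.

F ≈ 435 kN

γ = 0.881 × 9.81 = 8.64261 kN/m³.
With the apex down, the centroid sits h/3 = 3.5/3 = 1.16667 m below the base (the top edge), so the centroid depth is h_c = 6.2 + 1.16667 = 7.36667 m.
A = ½ × 3.9 × 3.5 = 6.825 m².
Resultant F = γ·h_c·A = 8.64261 × 7.36667 × 6.825 = 434.529 kN.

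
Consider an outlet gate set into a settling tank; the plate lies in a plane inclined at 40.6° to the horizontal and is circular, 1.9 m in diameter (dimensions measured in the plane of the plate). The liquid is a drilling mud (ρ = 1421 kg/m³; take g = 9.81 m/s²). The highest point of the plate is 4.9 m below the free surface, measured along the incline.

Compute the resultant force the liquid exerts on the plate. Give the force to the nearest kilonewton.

γ = ρg = 1421 × 9.81 / 1000 = 13.94001 kN/m³.
Let θ = 40.6° be the plate's angle to the horizontal; measure y along the incline from where the plane meets the free surface. Vertical depth h = y·sinθ with sinθ = 0.650774.
The centroid is at the centre, 0.95 m below the top of the plate, so y_c = 4.9 + 0.95 = 5.85 m and h_c = 5.85 × 0.650774 = 3.80703 m.
A = π(0.95)² = 2.83529 m².
Resultant F = γ·h_c·A = 13.94001 × 3.80703 × 2.83529 = 150.469 kN.

F ≈ 150 kN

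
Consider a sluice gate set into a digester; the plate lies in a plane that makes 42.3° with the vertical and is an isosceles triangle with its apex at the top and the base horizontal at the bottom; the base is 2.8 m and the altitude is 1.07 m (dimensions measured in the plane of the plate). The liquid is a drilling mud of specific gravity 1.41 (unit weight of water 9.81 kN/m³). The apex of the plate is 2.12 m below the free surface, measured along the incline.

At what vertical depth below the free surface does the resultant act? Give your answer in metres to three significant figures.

h_p = 2.11 m

γ = 1.41 × 9.81 = 13.8321 kN/m³.
The plate makes 42.3° with the vertical, i.e. θ = 90° − 42.3° = 47.7° to the horizontal. Measuring y along the incline from the free-surface line, vertical depth h = y·sinθ with sinθ = 0.739631.
With the apex up, the centroid sits 2h/3 = 2 × 1.07/3 = 0.713333 m below the apex, so y_c = 2.12 + 0.713333 = 2.83333 m and h_c = 2.83333 × 0.739631 = 2.09562 m.
A = ½ × 2.8 × 1.07 = 1.498 m².
Resultant F = γ·h_c·A = 13.8321 × 2.09562 × 1.498 = 43.4223 kN.
I_c = b·h³/36 = 2.8 × 1.07³/36 = 0.0952811 m⁴.
Centre of pressure: y_p = y_c + I_c/(y_c·A) = 2.83333 + 0.0952811/(2.83333 × 1.498) = 2.83333 + 0.022449 = 2.85578 m along the plane.
Vertically, h_p = y_p·sinθ = 2.85578 × 0.739631 = 2.11222 m.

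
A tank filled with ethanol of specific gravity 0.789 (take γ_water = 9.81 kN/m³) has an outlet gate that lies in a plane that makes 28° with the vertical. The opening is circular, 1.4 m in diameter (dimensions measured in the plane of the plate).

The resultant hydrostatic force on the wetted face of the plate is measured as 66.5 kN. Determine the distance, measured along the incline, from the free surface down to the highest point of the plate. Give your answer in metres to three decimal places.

γ = 0.789 × 9.81 = 7.74009 kN/m³.
A = π(0.7)² = 1.53938 m².
From F = γ·h_c·A, the centroid depth is h_c = 66.5/(7.74009 × 1.53938) = 5.58123 m.
The plate makes 28° with the vertical, i.e. θ = 90° − 28° = 62° to the horizontal. Measuring y along the incline from the free-surface line, vertical depth h = y·sinθ with sinθ = 0.882948.
Along the incline, y_c = h_c/sinθ = 5.58123/0.882948 = 6.32113 m.
The centroid is at the centre, 0.7 m below the top of the plate, so the highest point sits at y_top = 6.32113 − 0.7 = 5.62113 m along the incline.

y_top ≈ 5.621 m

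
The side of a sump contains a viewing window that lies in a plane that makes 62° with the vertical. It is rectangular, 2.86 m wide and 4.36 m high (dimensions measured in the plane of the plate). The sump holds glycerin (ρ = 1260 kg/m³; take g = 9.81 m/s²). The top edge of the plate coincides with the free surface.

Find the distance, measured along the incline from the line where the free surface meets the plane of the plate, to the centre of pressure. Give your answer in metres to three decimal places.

y_p = 2.907 m

γ = ρg = 1260 × 9.81 / 1000 = 12.3606 kN/m³.
The plate makes 62° with the vertical, i.e. θ = 90° − 62° = 28° to the horizontal. Measuring y along the incline from the free-surface line, vertical depth h = y·sinθ with sinθ = 0.469472.
The centroid lies 4.36/2 = 2.18 m below the top edge, so y_c = 2.18 m and h_c = 2.18 × 0.469472 = 1.02345 m.
A = 2.86 × 4.36 = 12.4696 m².
Resultant F = γ·h_c·A = 12.3606 × 1.02345 × 12.4696 = 157.746 kN.
I_c = b·h³/12 = 2.86 × 4.36³/12 = 19.7535 m⁴.
Centre of pressure: y_p = y_c + I_c/(y_c·A) = 2.18 + 19.7535/(2.18 × 12.4696) = 2.18 + 0.726666 = 2.90667 m along the plane.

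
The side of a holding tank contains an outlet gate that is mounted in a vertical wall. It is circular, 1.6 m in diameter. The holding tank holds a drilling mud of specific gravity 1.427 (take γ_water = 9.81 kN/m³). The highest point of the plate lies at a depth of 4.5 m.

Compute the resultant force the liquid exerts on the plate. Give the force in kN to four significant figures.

γ = 1.427 × 9.81 = 13.99887 kN/m³.
The centroid is at the centre, 0.8 m below the top of the plate, so the centroid depth is h_c = 4.5 + 0.8 = 5.3 m.
A = π(0.8)² = 2.01062 m².
Resultant F = γ·h_c·A = 13.99887 × 5.3 × 2.01062 = 149.176 kN.

F ≈ 149.2 kN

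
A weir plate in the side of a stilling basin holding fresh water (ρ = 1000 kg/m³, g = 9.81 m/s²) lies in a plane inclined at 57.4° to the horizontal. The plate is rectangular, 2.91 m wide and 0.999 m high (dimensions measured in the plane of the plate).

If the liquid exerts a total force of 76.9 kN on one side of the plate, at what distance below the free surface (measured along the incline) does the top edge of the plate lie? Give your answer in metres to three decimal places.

γ = ρg = 1000 × 9.81 = 9810 N/m³ = 9.81 kN/m³.
A = 2.91 × 0.999 = 2.90709 m².
From F = γ·h_c·A, the centroid depth is h_c = 76.9/(9.81 × 2.90709) = 2.69649 m.
Let θ = 57.4° be the plate's angle to the horizontal; measure y along the incline from where the plane meets the free surface. Vertical depth h = y·sinθ with sinθ = 0.842452.
Along the incline, y_c = h_c/sinθ = 2.69649/0.842452 = 3.20076 m.
The centroid lies 0.999/2 = 0.4995 m below the top edge, so the top edge sits at y_top = 3.20076 − 0.4995 = 2.70126 m along the incline.

y_top ≈ 2.701 m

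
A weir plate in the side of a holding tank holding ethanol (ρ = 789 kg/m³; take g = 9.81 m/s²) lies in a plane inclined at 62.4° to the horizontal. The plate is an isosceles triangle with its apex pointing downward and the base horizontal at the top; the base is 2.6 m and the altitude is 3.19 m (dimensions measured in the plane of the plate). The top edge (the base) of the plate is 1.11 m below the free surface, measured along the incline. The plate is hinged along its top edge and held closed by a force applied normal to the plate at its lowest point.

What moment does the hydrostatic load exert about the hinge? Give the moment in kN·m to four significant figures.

M ≈ 81.82 kN·m

γ = ρg = 789 × 9.81 / 1000 = 7.74009 kN/m³.
Let θ = 62.4° be the plate's angle to the horizontal; measure y along the incline from where the plane meets the free surface. Vertical depth h = y·sinθ with sinθ = 0.886204.
With the apex down, the centroid sits h/3 = 3.19/3 = 1.06333 m below the base (the top edge), so y_c = 1.11 + 1.06333 = 2.17333 m and h_c = 2.17333 × 0.886204 = 1.92601 m.
A = ½ × 2.6 × 3.19 = 4.147 m².
Resultant F = γ·h_c·A = 7.74009 × 1.92601 × 4.147 = 61.8214 kN.
I_c = b·h³/36 = 2.6 × 3.19³/36 = 2.34446 m⁴.
Centre of pressure: y_p = y_c + I_c/(y_c·A) = 2.17333 + 2.34446/(2.17333 × 4.147) = 2.17333 + 0.260126 = 2.43346 m along the plane.
The resultant acts 1.06333 + 0.260126 = 1.32346 m (along the plate) below the hinge at the top edge, so the moment about the hinge is M = F × 1.32346 = 61.8214 × 1.32346 = 81.8182 kN·m.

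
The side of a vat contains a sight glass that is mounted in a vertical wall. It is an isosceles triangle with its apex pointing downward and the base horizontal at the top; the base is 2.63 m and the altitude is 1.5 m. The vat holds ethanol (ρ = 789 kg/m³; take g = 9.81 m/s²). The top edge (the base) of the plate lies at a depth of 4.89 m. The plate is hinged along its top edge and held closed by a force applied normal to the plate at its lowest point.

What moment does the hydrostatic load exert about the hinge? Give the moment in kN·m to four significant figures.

M ≈ 43.05 kN·m

γ = ρg = 789 × 9.81 / 1000 = 7.74009 kN/m³.
With the apex down, the centroid sits h/3 = 1.5/3 = 0.5 m below the base (the top edge), so the centroid depth is h_c = 4.89 + 0.5 = 5.39 m.
A = ½ × 2.63 × 1.5 = 1.9725 m².
Resultant F = γ·h_c·A = 7.74009 × 5.39 × 1.9725 = 82.2909 kN.
I_c = b·h³/36 = 2.63 × 1.5³/36 = 0.246562 m⁴.
Centre of pressure: y_p = y_c + I_c/(y_c·A) = 5.39 + 0.246562/(5.39 × 1.9725) = 5.39 + 0.023191 = 5.41319 m along the plane.
The resultant acts 0.5 + 0.023191 = 0.523191 m (along the plate) below the hinge at the top edge, so the moment about the hinge is M = F × 0.523191 = 82.2909 × 0.523191 = 43.0539 kN·m.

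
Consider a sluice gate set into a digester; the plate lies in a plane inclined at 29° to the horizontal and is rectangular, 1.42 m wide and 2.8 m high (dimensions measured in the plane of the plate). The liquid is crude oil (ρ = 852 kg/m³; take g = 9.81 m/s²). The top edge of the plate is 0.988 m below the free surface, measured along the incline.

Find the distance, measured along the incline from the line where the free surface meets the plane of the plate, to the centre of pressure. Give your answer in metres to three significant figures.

γ = ρg = 852 × 9.81 / 1000 = 8.35812 kN/m³.
Let θ = 29° be the plate's angle to the horizontal; measure y along the incline from where the plane meets the free surface. Vertical depth h = y·sinθ with sinθ = 0.484810.
The centroid lies 2.8/2 = 1.4 m below the top edge, so y_c = 0.988 + 1.4 = 2.388 m and h_c = 2.388 × 0.484810 = 1.15773 m.
A = 1.42 × 2.8 = 3.976 m².
Resultant F = γ·h_c·A = 8.35812 × 1.15773 × 3.976 = 38.4736 kN.
I_c = b·h³/12 = 1.42 × 2.8³/12 = 2.59765 m⁴.
Centre of pressure: y_p = y_c + I_c/(y_c·A) = 2.388 + 2.59765/(2.388 × 3.976) = 2.388 + 0.27359 = 2.66159 m along the plane.

y_p = 2.66 m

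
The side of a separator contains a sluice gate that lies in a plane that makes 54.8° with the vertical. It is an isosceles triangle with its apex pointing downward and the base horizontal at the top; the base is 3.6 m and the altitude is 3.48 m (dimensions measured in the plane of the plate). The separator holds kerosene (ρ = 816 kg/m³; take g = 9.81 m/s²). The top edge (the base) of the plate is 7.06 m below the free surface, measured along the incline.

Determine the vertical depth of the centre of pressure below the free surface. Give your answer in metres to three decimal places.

γ = ρg = 816 × 9.81 / 1000 = 8.00496 kN/m³.
The plate makes 54.8° with the vertical, i.e. θ = 90° − 54.8° = 35.2° to the horizontal. Measuring y along the incline from the free-surface line, vertical depth h = y·sinθ with sinθ = 0.576432.
With the apex down, the centroid sits h/3 = 3.48/3 = 1.16 m below the base (the top edge), so y_c = 7.06 + 1.16 = 8.22 m and h_c = 8.22 × 0.576432 = 4.73827 m.
A = ½ × 3.6 × 3.48 = 6.264 m².
Resultant F = γ·h_c·A = 8.00496 × 4.73827 × 6.264 = 237.591 kN.
I_c = b·h³/36 = 3.6 × 3.48³/36 = 4.21442 m⁴.
Centre of pressure: y_p = y_c + I_c/(y_c·A) = 8.22 + 4.21442/(8.22 × 6.264) = 8.22 + 0.0818492 = 8.30185 m along the plane.
Vertically, h_p = y_p·sinθ = 8.30185 × 0.576432 = 4.78545 m.

h_p = 4.785 m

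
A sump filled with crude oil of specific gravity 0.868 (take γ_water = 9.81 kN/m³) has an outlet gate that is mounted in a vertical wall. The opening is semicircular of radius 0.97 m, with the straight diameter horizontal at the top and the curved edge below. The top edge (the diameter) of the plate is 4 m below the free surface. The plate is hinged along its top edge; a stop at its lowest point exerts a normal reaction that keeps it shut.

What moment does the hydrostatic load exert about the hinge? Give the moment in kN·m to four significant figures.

γ = 0.868 × 9.81 = 8.51508 kN/m³.
The centroid of a semicircle lies 4r/(3π) = 0.411681 m from the diameter, here below the top edge, so the centroid depth is h_c = 4 + 0.411681 = 4.41168 m.
A = πr²/2 = π × 0.97²/2 = 1.47796 m².
Resultant F = γ·h_c·A = 8.51508 × 4.41168 × 1.47796 = 55.5208 kN.
I_c = (π/8 − 8/(9π))·r⁴ = 0.109757 × 0.97⁴ = 0.0971671 m⁴.
Centre of pressure: y_p = y_c + I_c/(y_c·A) = 4.41168 + 0.0971671/(4.41168 × 1.47796) = 4.41168 + 0.0149023 = 4.42658 m along the plane.
The resultant acts 0.411681 + 0.0149023 = 0.426583 m (along the plate) below the hinge at the top edge, so the moment about the hinge is M = F × 0.426583 = 55.5208 × 0.426583 = 23.6842 kN·m.

M ≈ 23.68 kN·m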